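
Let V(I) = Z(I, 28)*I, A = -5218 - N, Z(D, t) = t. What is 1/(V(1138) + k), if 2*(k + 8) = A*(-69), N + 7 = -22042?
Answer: -2/1097627 ≈ -1.8221e-6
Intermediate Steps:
N = -22049 (N = -7 - 22042 = -22049)
A = 16831 (A = -5218 - 1*(-22049) = -5218 + 22049 = 16831)
V(I) = 28*I
k = -1161355/2 (k = -8 + (16831*(-69))/2 = -8 + (½)*(-1161339) = -8 - 1161339/2 = -1161355/2 ≈ -5.8068e+5)
1/(V(1138) + k) = 1/(28*1138 - 1161355/2) = 1/(31864 - 1161355/2) = 1/(-1097627/2) = -2/1097627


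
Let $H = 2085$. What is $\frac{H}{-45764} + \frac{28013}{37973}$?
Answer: $\frac{1202813227}{1737796372} \approx 0.69215$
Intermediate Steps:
$\frac{H}{-45764} + \frac{28013}{37973} = \frac{2085}{-45764} + \frac{28013}{37973} = 2085 \left(- \frac{1}{45764}\right) + 28013 \cdot \frac{1}{37973} = - \frac{2085}{45764} + \frac{28013}{37973} = \frac{1202813227}{1737796372}$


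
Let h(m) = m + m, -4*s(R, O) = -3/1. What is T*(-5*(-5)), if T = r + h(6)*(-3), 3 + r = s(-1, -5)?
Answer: -3825/4 ≈ -956.25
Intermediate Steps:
s(R, O) = ¾ (s(R, O) = -(-3)/(4*1) = -(-3)/4 = -¼*(-3) = ¾)
h(m) = 2*m
r = -9/4 (r = -3 + ¾ = -9/4 ≈ -2.2500)
T = -153/4 (T = -9/4 + (2*6)*(-3) = -9/4 + 12*(-3) = -9/4 - 36 = -153/4 ≈ -38.250)
T*(-5*(-5)) = -(-765)*(-5)/4 = -153/4*25 = -3825/4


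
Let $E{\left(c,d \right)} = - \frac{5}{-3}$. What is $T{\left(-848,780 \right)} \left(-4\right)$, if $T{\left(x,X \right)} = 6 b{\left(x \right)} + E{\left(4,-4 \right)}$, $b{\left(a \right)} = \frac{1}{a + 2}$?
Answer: $- \frac{312}{47} \approx -6.6383$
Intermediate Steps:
$E{\left(c,d \right)} = \frac{5}{3}$ ($E{\left(c,d \right)} = \left(-5\right) \left(- \frac{1}{3}\right) = \frac{5}{3}$)
$b{\left(a \right)} = \frac{1}{2 + a}$
$T{\left(x,X \right)} = \frac{5}{3} + \frac{6}{2 + x}$ ($T{\left(x,X \right)} = \frac{6}{2 + x} + \frac{5}{3} = \frac{5}{3} + \frac{6}{2 + x}$)
$T{\left(-848,780 \right)} \left(-4\right) = \frac{28 + 5 \left(-848\right)}{3 \left(2 - 848\right)} \left(-4\right) = \frac{28 - 4240}{3 \left(-846\right)} \left(-4\right) = \frac{1}{3} \left(- \frac{1}{846}\right) \left(-4212\right) \left(-4\right) = \frac{78}{47} \left(-4\right) = - \frac{312}{47}$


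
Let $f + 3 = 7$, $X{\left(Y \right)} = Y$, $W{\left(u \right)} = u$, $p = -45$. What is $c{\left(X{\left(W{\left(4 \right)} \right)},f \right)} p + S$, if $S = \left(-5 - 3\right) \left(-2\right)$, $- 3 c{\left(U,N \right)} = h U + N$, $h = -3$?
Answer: $-104$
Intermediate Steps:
$f = 4$ ($f = -3 + 7 = 4$)
$c{\left(U,N \right)} = U - \frac{N}{3}$ ($c{\left(U,N \right)} = - \frac{- 3 U + N}{3} = - \frac{N - 3 U}{3} = U - \frac{N}{3}$)
$S = 16$ ($S = \left(-8\right) \left(-2\right) = 16$)
$c{\left(X{\left(W{\left(4 \right)} \right)},f \right)} p + S = \left(4 - \frac{4}{3}\right) \left(-45\right) + 16 = \frac{8}{3} \left(-45\right) + 16 = -120 + 16 = -104$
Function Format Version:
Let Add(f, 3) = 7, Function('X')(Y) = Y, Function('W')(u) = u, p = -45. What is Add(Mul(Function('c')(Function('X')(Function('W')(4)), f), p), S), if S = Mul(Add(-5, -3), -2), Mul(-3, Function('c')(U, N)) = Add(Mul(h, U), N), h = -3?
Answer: -104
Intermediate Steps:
f = 4 (f = Add(-3, 7) = 4)
Function('c')(U, N) = Add(U, Mul(Rational(-1, 3), N)) (Function('c')(U, N) = Mul(Rational(-1, 3), Add(Mul(-3, U), N)) = Mul(Rational(-1, 3), Add(N, Mul(-3, U))) = Add(U, Mul(Rational(-1, 3), N)))
S = 16 (S = Mul(-8, -2) = 16)
Add(Mul(Function('c')(Function('X')(Function('W')(4)), f), p), S) = Add(Mul(Add(4, Mul(Rational(-1, 3), 4)), -45), 16) = Add(Mul(Add(4, Rational(-4, 3)), -45), 16) = Add(Mul(Rational(8, 3), -45), 16) = Add(-120, 16) = -104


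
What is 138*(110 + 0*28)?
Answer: 15180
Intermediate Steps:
138*(110 + 0*28) = 138*(110 + 0) = 138*110 = 15180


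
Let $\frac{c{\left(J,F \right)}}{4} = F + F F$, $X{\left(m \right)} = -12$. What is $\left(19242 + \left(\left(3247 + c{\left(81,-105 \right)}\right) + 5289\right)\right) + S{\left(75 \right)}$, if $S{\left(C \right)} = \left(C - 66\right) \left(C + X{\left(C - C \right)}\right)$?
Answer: $72025$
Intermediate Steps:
$c{\left(J,F \right)} = 4 F + 4 F^{2}$ ($c{\left(J,F \right)} = 4 \left(F + F F\right) = 4 \left(F + F^{2}\right) = 4 F + 4 F^{2}$)
$S{\left(C \right)} = \left(-66 + C\right) \left(-12 + C\right)$ ($S{\left(C \right)} = \left(C - 66\right) \left(C - 12\right) = \left(-66 + C\right) \left(-12 + C\right)$)
$\left(19242 + \left(\left(3247 + c{\left(81,-105 \right)}\right) + 5289\right)\right) + S{\left(75 \right)} = \left(19242 + \left(\left(3247 + 4 \left(-105\right) \left(1 - 105\right)\right) + 5289\right)\right) + \left(792 + 75^{2} - 5850\right) = \left(19242 + \left(\left(3247 + 4 \left(-105\right) \left(-104\right)\right) + 5289\right)\right) + \left(792 + 5625 - 5850\right) = \left(19242 + \left(\left(3247 + 43680\right) + 5289\right)\right) + 567 = \left(19242 + \left(46927 + 5289\right)\right) + 567 = \left(19242 + 52216\right) + 567 = 71458 + 567 = 72025$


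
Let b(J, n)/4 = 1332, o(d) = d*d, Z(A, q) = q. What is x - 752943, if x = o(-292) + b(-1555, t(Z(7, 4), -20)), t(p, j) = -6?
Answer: -662351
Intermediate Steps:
o(d) = d²
b(J, n) = 5328 (b(J, n) = 4*1332 = 5328)
x = 90592 (x = (-292)² + 5328 = 85264 + 5328 = 90592)
x - 752943 = 90592 - 752943 = -662351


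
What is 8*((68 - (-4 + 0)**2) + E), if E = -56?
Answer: -32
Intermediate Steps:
8*((68 - (-4 + 0)**2) + E) = 8*((68 - (-4 + 0)**2) - 56) = 8*((68 - 1*(-4)**2) - 56) = 8*((68 - 1*16) - 56) = 8*((68 - 16) - 56) = 8*(52 - 56) = 8*(-4) = -32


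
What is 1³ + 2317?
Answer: 2318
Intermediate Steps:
1³ + 2317 = 1 + 2317 = 2318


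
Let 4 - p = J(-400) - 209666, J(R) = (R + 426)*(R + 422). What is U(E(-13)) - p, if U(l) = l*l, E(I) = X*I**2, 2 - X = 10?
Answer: 1618806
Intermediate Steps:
X = -8 (X = 2 - 1*10 = 2 - 10 = -8)
E(I) = -8*I**2
U(l) = l**2
J(R) = (422 + R)*(426 + R) (J(R) = (426 + R)*(422 + R) = (422 + R)*(426 + R))
p = 209098 (p = 4 - ((179772 + (-400)**2 + 848*(-400)) - 209666) = 4 - ((179772 + 160000 - 339200) - 209666) = 4 - (572 - 209666) = 4 - 1*(-209094) = 4 + 209094 = 209098)
U(E(-13)) - p = (-8*(-13)**2)**2 - 1*209098 = (-8*169)**2 - 209098 = (-1352)**2 - 209098 = 1827904 - 209098 = 1618806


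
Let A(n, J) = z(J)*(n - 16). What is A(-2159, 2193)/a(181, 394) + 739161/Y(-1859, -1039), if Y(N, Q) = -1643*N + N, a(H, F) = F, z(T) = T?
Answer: -3639835505754/300669083 ≈ -12106.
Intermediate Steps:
Y(N, Q) = -1642*N
A(n, J) = J*(-16 + n) (A(n, J) = J*(n - 16) = J*(-16 + n))
A(-2159, 2193)/a(181, 394) + 739161/Y(-1859, -1039) = (2193*(-16 - 2159))/394 + 739161/((-1642*(-1859))) = (2193*(-2175))*(1/394) + 739161/3052478 = -4769775*1/394 + 739161*(1/3052478) = -4769775/394 + 739161/3052478 = -3639835505754/300669083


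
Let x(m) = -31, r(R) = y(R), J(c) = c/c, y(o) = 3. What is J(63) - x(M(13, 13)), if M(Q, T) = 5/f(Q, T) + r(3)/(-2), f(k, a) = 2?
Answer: 32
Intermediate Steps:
J(c) = 1
r(R) = 3
M(Q, T) = 1 (M(Q, T) = 5/2 + 3/(-2) = 5*(1/2) + 3*(-1/2) = 5/2 - 3/2 = 1)
J(63) - x(M(13, 13)) = 1 - 1*(-31) = 1 + 31 = 32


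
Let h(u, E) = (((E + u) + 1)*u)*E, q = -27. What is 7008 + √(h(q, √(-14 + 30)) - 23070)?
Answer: 7008 + I*√20694 ≈ 7008.0 + 143.85*I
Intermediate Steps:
h(u, E) = E*u*(1 + E + u) (h(u, E) = ((1 + E + u)*u)*E = (u*(1 + E + u))*E = E*u*(1 + E + u))
7008 + √(h(q, √(-14 + 30)) - 23070) = 7008 + √(√(-14 + 30)*(-27)*(1 + √(-14 + 30) - 27) - 23070) = 7008 + √(√16*(-27)*(1 + √16 - 27) - 23070) = 7008 + √(4*(-27)*(1 + 4 - 27) - 23070) = 7008 + √(4*(-27)*(-22) - 23070) = 7008 + √(2376 - 23070) = 7008 + √(-20694) = 7008 + I*√20694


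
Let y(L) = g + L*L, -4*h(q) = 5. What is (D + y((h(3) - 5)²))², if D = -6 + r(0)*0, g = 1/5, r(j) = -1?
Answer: 3785752381401/1638400 ≈ 2.3106e+6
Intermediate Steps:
g = ⅕ ≈ 0.20000
h(q) = -5/4 (h(q) = -¼*5 = -5/4)
y(L) = ⅕ + L² (y(L) = ⅕ + L*L = ⅕ + L²)
D = -6 (D = -6 - 1*0 = -6 + 0 = -6)
(D + y((h(3) - 5)²))² = (-6 + (⅕ + ((-5/4 - 5)²)²))² = (-6 + (⅕ + ((-25/4)²)²))² = (-6 + (⅕ + (625/16)²))² = (-6 + (⅕ + 390625/256))² = (-6 + 1953381/1280)² = (1945701/1280)² = 3785752381401/1638400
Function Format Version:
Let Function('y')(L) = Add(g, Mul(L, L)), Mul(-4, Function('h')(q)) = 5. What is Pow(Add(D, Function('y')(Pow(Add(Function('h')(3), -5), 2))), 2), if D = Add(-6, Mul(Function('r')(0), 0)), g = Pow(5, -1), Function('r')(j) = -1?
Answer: Rational(3785752381401, 1638400) ≈ 2.3106e+6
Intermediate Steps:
g = Rational(1, 5) ≈ 0.20000
Function('h')(q) = Rational(-5, 4) (Function('h')(q) = Mul(Rational(-1, 4), 5) = Rational(-5, 4))
Function('y')(L) = Add(Rational(1, 5), Pow(L, 2)) (Function('y')(L) = Add(Rational(1, 5), Mul(L, L)) = Add(Rational(1, 5), Pow(L, 2)))
D = -6 (D = Add(-6, Mul(-1, 0)) = Add(-6, 0) = -6)
Pow(Add(D, Function('y')(Pow(Add(Function('h')(3), -5), 2))), 2) = Pow(Add(-6, Add(Rational(1, 5), Pow(Pow(Add(Rational(-5, 4), -5), 2), 2))), 2) = Pow(Add(-6, Add(Rational(1, 5), Pow(Pow(Rational(-25, 4), 2), 2))), 2) = Pow(Add(-6, Add(Rational(1, 5), Pow(Rational(625, 16), 2))), 2) = Pow(Add(-6, Add(Rational(1, 5), Rational(390625, 256))), 2) = Pow(Add(-6, Rational(1953381, 1280)), 2) = Pow(Rational(1945701, 1280), 2) = Rational(3785752381401, 1638400)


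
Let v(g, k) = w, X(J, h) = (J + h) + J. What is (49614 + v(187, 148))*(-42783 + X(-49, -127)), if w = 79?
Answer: -2137196544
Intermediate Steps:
X(J, h) = h + 2*J
v(g, k) = 79
(49614 + v(187, 148))*(-42783 + X(-49, -127)) = (49614 + 79)*(-42783 + (-127 + 2*(-49))) = 49693*(-42783 + (-127 - 98)) = 49693*(-42783 - 225) = 49693*(-43008) = -2137196544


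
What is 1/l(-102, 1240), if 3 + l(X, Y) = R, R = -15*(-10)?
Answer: 1/147 ≈ 0.0068027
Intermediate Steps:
R = 150
l(X, Y) = 147 (l(X, Y) = -3 + 150 = 147)
1/l(-102, 1240) = 1/147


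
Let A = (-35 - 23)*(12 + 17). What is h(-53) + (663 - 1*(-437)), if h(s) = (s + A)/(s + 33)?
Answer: 4747/4 ≈ 1186.8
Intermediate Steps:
A = -1682 (A = -58*29 = -1682)
h(s) = (-1682 + s)/(33 + s) (h(s) = (s - 1682)/(s + 33) = (-1682 + s)/(33 + s))
h(-53) + (663 - 1*(-437)) = (-1682 - 53)/(33 - 53) + (663 - 1*(-437)) = -1735/(-20) + (663 + 437) = -1/20*(-1735) + 1100 = 347/4 + 1100 = 4747/4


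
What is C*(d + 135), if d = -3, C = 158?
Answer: 20856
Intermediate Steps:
C*(d + 135) = 158*(-3 + 135) = 158*132 = 20856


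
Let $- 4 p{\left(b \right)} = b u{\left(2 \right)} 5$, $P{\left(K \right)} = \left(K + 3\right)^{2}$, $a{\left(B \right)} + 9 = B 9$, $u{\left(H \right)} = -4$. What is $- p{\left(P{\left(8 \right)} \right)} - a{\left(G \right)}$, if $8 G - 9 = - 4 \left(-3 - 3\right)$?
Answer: $- \frac{5065}{8} \approx -633.13$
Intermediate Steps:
$G = \frac{33}{8}$ ($G = \frac{9}{8} + \frac{\left(-4\right) \left(-3 - 3\right)}{8} = \frac{9}{8} + \frac{\left(-4\right) \left(-6\right)}{8} = \frac{9}{8} + \frac{1}{8} \cdot 24 = \frac{9}{8} + 3 = \frac{33}{8} \approx 4.125$)
$a{\left(B \right)} = -9 + 9 B$ ($a{\left(B \right)} = -9 + B 9 = -9 + 9 B$)
$P{\left(K \right)} = \left(3 + K\right)^{2}$
$p{\left(b \right)} = 5 b$ ($p{\left(b \right)} = - \frac{b \left(-4\right) 5}{4} = - \frac{- 4 b 5}{4} = - \frac{\left(-20\right) b}{4} = 5 b$)
$- p{\left(P{\left(8 \right)} \right)} - a{\left(G \right)} = - 5 \left(3 + 8\right)^{2} - \left(-9 + 9 \cdot \frac{33}{8}\right) = - 5 \cdot 11^{2} - \left(-9 + \frac{297}{8}\right) = - 5 \cdot 121 - \frac{225}{8} = \left(-1\right) 605 - \frac{225}{8} = -605 - \frac{225}{8} = - \frac{5065}{8}$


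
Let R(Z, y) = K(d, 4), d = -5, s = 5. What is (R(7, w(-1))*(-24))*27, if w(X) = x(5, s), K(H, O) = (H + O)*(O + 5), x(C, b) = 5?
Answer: 5832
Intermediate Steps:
K(H, O) = (5 + O)*(H + O) (K(H, O) = (H + O)*(5 + O) = (5 + O)*(H + O))
w(X) = 5
R(Z, y) = -9 (R(Z, y) = 4**2 + 5*(-5) + 5*4 - 5*4 = 16 - 25 + 20 - 20 = -9)
(R(7, w(-1))*(-24))*27 = -9*(-24)*27 = 216*27 = 5832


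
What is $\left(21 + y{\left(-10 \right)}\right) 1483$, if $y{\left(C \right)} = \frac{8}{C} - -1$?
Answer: $\frac{157198}{5} \approx 31440.0$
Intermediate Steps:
$y{\left(C \right)} = 1 + \frac{8}{C}$ ($y{\left(C \right)} = \frac{8}{C} + 1 = 1 + \frac{8}{C}$)
$\left(21 + y{\left(-10 \right)}\right) 1483 = \left(21 + \frac{8 - 10}{-10}\right) 1483 = \left(21 - - \frac{1}{5}\right) 1483 = \left(21 + \frac{1}{5}\right) 1483 = \frac{106}{5} \cdot 1483 = \frac{157198}{5}$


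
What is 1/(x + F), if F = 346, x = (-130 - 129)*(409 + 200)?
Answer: -1/157385 ≈ -6.3538e-6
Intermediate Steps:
x = -157731 (x = -259*609 = -157731)
1/(x + F) = 1/(-157731 + 346) = 1/(-157385) = -1/157385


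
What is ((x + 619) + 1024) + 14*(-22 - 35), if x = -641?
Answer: 204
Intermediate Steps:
((x + 619) + 1024) + 14*(-22 - 35) = ((-641 + 619) + 1024) + 14*(-22 - 35) = (-22 + 1024) + 14*(-57) = 1002 - 798 = 204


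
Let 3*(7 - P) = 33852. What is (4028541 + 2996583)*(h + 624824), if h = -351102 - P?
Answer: 2002153314876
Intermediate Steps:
P = -11277 (P = 7 - ⅓*33852 = 7 - 11284 = -11277)
h = -339825 (h = -351102 - 1*(-11277) = -351102 + 11277 = -339825)
(4028541 + 2996583)*(h + 624824) = (4028541 + 2996583)*(-339825 + 624824) = 7025124*284999 = 2002153314876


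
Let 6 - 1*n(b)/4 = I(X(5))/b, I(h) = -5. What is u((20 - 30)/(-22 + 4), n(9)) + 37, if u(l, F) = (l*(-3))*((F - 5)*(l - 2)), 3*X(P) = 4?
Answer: 21406/243 ≈ 88.091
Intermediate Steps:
X(P) = 4/3 (X(P) = (1/3)*4 = 4/3)
n(b) = 24 + 20/b (n(b) = 24 - (-20)/b = 24 + 20/b)
u(l, F) = -3*l*(-5 + F)*(-2 + l) (u(l, F) = (-3*l)*((-5 + F)*(-2 + l)) = -3*l*(-5 + F)*(-2 + l))
u((20 - 30)/(-22 + 4), n(9)) + 37 = 3*((20 - 30)/(-22 + 4))*(-10 + 2*(24 + 20/9) + 5*((20 - 30)/(-22 + 4)) - (24 + 20/9)*(20 - 30)/(-22 + 4)) + 37 = 3*(-10/(-18))*(-10 + 2*(24 + 20*(1/9)) + 5*(-10/(-18)) - (24 + 20*(1/9))*(-10/(-18))) + 37 = 3*(-10*(-1/18))*(-10 + 2*(24 + 20/9) + 5*(-10*(-1/18)) - (24 + 20/9)*(-10*(-1/18))) + 37 = 3*(5/9)*(-10 + 2*(236/9) + 5*(5/9) - 1*236/9*5/9) + 37 = 3*(5/9)*(-10 + 472/9 + 25/9 - 1180/81) + 37 = 3*(5/9)*(2483/81) + 37 = 12415/243 + 37 = 21406/243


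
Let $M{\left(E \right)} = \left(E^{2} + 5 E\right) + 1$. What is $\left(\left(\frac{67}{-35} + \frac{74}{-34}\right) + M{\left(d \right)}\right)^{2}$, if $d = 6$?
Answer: $\frac{1401079761}{354025} \approx 3957.6$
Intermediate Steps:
$M{\left(E \right)} = 1 + E^{2} + 5 E$
$\left(\left(\frac{67}{-35} + \frac{74}{-34}\right) + M{\left(d \right)}\right)^{2} = \left(\left(\frac{67}{-35} + \frac{74}{-34}\right) + \left(1 + 6^{2} + 5 \cdot 6\right)\right)^{2} = \left(\left(67 \left(- \frac{1}{35}\right) + 74 \left(- \frac{1}{34}\right)\right) + \left(1 + 36 + 30\right)\right)^{2} = \left(\left(- \frac{67}{35} - \frac{37}{17}\right) + 67\right)^{2} = \left(- \frac{2434}{595} + 67\right)^{2} = \left(\frac{37431}{595}\right)^{2} = \frac{1401079761}{354025}$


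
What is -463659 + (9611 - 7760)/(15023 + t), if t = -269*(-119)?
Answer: -7269245185/15678 ≈ -4.6366e+5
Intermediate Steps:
t = 32011
-463659 + (9611 - 7760)/(15023 + t) = -463659 + (9611 - 7760)/(15023 + 32011) = -463659 + 1851/47034 = -463659 + 1851*(1/47034) = -463659 + 617/15678 = -7269245185/15678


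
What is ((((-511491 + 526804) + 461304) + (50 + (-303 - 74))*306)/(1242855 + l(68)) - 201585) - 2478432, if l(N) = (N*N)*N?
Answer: -4173555257324/1557287 ≈ -2.6800e+6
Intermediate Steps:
l(N) = N³ (l(N) = N²*N = N³)
((((-511491 + 526804) + 461304) + (50 + (-303 - 74))*306)/(1242855 + l(68)) - 201585) - 2478432 = ((((-511491 + 526804) + 461304) + (50 + (-303 - 74))*306)/(1242855 + 68³) - 201585) - 2478432 = (((15313 + 461304) + (50 - 377)*306)/(1242855 + 314432) - 201585) - 2478432 = ((476617 - 327*306)/1557287 - 201585) - 2478432 = ((476617 - 100062)*(1/1557287) - 201585) - 2478432 = (376555*(1/1557287) - 201585) - 2478432 = (376555/1557287 - 201585) - 2478432 = -313925323340/1557287 - 2478432 = -4173555257324/1557287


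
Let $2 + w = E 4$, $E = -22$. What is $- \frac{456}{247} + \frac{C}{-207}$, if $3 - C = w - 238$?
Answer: $- \frac{9271}{2691} \approx -3.4452$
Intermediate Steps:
$w = -90$ ($w = -2 - 88 = -90$)
$C = 331$ ($C = 3 - \left(-90 - 238\right) = 3 - -328 = 3 + 328 = 331$)
$- \frac{456}{247} + \frac{C}{-207} = - \frac{456}{247} + \frac{331}{-207} = \left(-456\right) \frac{1}{247} + 331 \left(- \frac{1}{207}\right) = - \frac{24}{13} - \frac{331}{207} = - \frac{9271}{2691}$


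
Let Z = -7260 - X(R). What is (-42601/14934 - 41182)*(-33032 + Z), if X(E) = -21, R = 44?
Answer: 24768863353619/14934 ≈ 1.6586e+9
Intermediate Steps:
Z = -7239 (Z = -7260 - 1*(-21) = -7260 + 21 = -7239)
(-42601/14934 - 41182)*(-33032 + Z) = (-42601/14934 - 41182)*(-33032 - 7239) = (-42601*1/14934 - 41182)*(-40271) = (-42601/14934 - 41182)*(-40271) = -615054589/14934*(-40271) = 24768863353619/14934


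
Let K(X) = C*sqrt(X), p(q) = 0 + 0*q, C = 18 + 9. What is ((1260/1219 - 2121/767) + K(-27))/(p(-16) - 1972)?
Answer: 1619079/1843766756 - 81*I*sqrt(3)/1972 ≈ 0.00087814 - 0.071144*I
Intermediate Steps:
C = 27
p(q) = 0 (p(q) = 0 + 0 = 0)
K(X) = 27*sqrt(X)
((1260/1219 - 2121/767) + K(-27))/(p(-16) - 1972) = ((1260/1219 - 2121/767) + 27*sqrt(-27))/(0 - 1972) = ((1260*(1/1219) - 2121*1/767) + 27*(3*I*sqrt(3)))/(-1972) = ((1260/1219 - 2121/767) + 81*I*sqrt(3))*(-1/1972) = (-1619079/934973 + 81*I*sqrt(3))*(-1/1972) = 1619079/1843766756 - 81*I*sqrt(3)/1972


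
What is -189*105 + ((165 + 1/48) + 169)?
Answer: -936527/48 ≈ -19511.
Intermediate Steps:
-189*105 + ((165 + 1/48) + 169) = -19845 + ((165 + 1/48) + 169) = -19845 + (7921/48 + 169) = -19845 + 16033/48 = -936527/48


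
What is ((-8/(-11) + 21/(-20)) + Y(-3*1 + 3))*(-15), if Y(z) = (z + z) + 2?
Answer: -1107/44 ≈ -25.159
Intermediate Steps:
Y(z) = 2 + 2*z (Y(z) = 2*z + 2 = 2 + 2*z)
((-8/(-11) + 21/(-20)) + Y(-3*1 + 3))*(-15) = ((-8/(-11) + 21/(-20)) + (2 + 2*(-3*1 + 3)))*(-15) = ((-8*(-1/11) + 21*(-1/20)) + (2 + 2*(-3 + 3)))*(-15) = ((8/11 - 21/20) + (2 + 2*0))*(-15) = (-71/220 + (2 + 0))*(-15) = (-71/220 + 2)*(-15) = (369/220)*(-15) = -1107/44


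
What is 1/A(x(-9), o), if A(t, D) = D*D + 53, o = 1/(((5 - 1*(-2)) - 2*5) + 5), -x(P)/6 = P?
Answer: 4/213 ≈ 0.018779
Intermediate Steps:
x(P) = -6*P
o = 1/2 (o = 1/(((5 + 2) - 10) + 5) = 1/((7 - 10) + 5) = 1/(-3 + 5) = 1/2 ≈ 0.50000)
A(t, D) = 53 + D**2 (A(t, D) = D**2 + 53 = 53 + D**2)
1/A(x(-9), o) = 1/(53 + (1/2)**2) = 1/(53 + 1/4) = 1/(213/4) = 4/213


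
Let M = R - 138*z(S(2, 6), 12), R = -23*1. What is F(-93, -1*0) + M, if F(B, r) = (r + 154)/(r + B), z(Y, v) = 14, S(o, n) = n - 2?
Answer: -181969/93 ≈ -1956.7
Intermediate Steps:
S(o, n) = -2 + n
R = -23
F(B, r) = (154 + r)/(B + r)
M = -1955 (M = -23 - 138*14 = -23 - 1932 = -1955)
F(-93, -1*0) + M = (154 - 1*0)/(-93 - 1*0) - 1955 = (154 + 0)/(-93 + 0) - 1955 = 154/(-93) - 1955 = -1/93*154 - 1955 = -154/93 - 1955 = -181969/93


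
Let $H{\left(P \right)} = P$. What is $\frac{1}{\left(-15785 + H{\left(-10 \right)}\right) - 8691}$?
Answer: $- \frac{1}{24486} \approx -4.084 \cdot 10^{-5}$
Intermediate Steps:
$\frac{1}{\left(-15785 + H{\left(-10 \right)}\right) - 8691} = \frac{1}{\left(-15785 - 10\right) - 8691} = \frac{1}{-15795 - 8691} = \frac{1}{-24486} = - \frac{1}{24486}$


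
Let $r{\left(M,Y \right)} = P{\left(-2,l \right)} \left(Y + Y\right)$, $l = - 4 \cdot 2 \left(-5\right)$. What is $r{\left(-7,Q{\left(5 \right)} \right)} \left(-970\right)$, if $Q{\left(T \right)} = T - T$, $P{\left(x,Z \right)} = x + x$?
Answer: $0$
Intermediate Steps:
$l = 40$ ($l = \left(-4\right) \left(-10\right) = 40$)
$P{\left(x,Z \right)} = 2 x$
$Q{\left(T \right)} = 0$
$r{\left(M,Y \right)} = - 8 Y$ ($r{\left(M,Y \right)} = 2 \left(-2\right) \left(Y + Y\right) = - 4 \cdot 2 Y = - 8 Y$)
$r{\left(-7,Q{\left(5 \right)} \right)} \left(-970\right) = \left(-8\right) 0 \left(-970\right) = 0 \left(-970\right) = 0$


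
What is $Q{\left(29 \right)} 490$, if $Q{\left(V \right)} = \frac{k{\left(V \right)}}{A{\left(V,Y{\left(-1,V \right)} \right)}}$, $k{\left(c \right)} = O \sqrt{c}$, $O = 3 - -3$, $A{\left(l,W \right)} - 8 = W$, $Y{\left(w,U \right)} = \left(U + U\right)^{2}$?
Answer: $\frac{245 \sqrt{29}}{281} \approx 4.6953$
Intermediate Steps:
$Y{\left(w,U \right)} = 4 U^{2}$ ($Y{\left(w,U \right)} = \left(2 U\right)^{2} = 4 U^{2}$)
$A{\left(l,W \right)} = 8 + W$
$O = 6$ ($O = 3 + 3 = 6$)
$k{\left(c \right)} = 6 \sqrt{c}$
$Q{\left(V \right)} = \frac{6 \sqrt{V}}{8 + 4 V^{2}}$
$Q{\left(29 \right)} 490 = \frac{3 \sqrt{29}}{2 \left(2 + 29^{2}\right)} 490 = \frac{3 \sqrt{29}}{2 \left(2 + 841\right)} 490 = \frac{3 \sqrt{29}}{2 \cdot 843} \cdot 490 = \frac{3}{2} \sqrt{29} \cdot \frac{1}{843} \cdot 490 = \frac{\sqrt{29}}{562} \cdot 490 = \frac{245 \sqrt{29}}{281}$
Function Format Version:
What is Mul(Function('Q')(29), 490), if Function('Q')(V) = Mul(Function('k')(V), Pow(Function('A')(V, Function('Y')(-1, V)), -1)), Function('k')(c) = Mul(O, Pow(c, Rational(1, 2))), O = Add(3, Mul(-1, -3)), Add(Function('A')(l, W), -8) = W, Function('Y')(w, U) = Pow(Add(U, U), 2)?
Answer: Mul(Rational(245, 281), Pow(29, Rational(1, 2))) ≈ 4.6953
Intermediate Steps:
Function('Y')(w, U) = Mul(4, Pow(U, 2)) (Function('Y')(w, U) = Pow(Mul(2, U), 2) = Mul(4, Pow(U, 2)))
Function('A')(l, W) = Add(8, W)
O = 6 (O = Add(3, 3) = 6)
Function('k')(c) = Mul(6, Pow(c, Rational(1, 2)))
Function('Q')(V) = Mul(6, Pow(V, Rational(1, 2)), Pow(Add(8, Mul(4, Pow(V, 2))), -1)) (Function('Q')(V) = Mul(Mul(6, Pow(V, Rational(1, 2))), Pow(Add(8, Mul(4, Pow(V, 2))), -1)) = Mul(6, Pow(V, Rational(1, 2)), Pow(Add(8, Mul(4, Pow(V, 2))), -1)))
Mul(Function('Q')(29), 490) = Mul(Mul(Rational(3, 2), Pow(29, Rational(1, 2)), Pow(Add(2, Pow(29, 2)), -1)), 490) = Mul(Mul(Rational(3, 2), Pow(29, Rational(1, 2)), Pow(Add(2, 841), -1)), 490) = Mul(Mul(Rational(3, 2), Pow(29, Rational(1, 2)), Pow(843, -1)), 490) = Mul(Mul(Rational(3, 2), Pow(29, Rational(1, 2)), Rational(1, 843)), 490) = Mul(Mul(Rational(1, 562), Pow(29, Rational(1, 2))), 490) = Mul(Rational(245, 281), Pow(29, Rational(1, 2)))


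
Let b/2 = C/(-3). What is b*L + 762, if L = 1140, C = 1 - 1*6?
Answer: 4562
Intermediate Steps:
C = -5 (C = 1 - 6 = -5)
b = 10/3 (b = 2*(-5/(-3)) = 2*(-5*(-1/3)) = 2*(5/3) = 10/3 ≈ 3.3333)
b*L + 762 = (10/3)*1140 + 762 = 3800 + 762 = 4562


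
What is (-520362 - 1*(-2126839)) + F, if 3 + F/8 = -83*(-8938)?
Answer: 7541285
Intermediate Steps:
F = 5934808 (F = -24 + 8*(-83*(-8938)) = -24 + 8*741854 = -24 + 5934832 = 5934808)
(-520362 - 1*(-2126839)) + F = (-520362 - 1*(-2126839)) + 5934808 = (-520362 + 2126839) + 5934808 = 1606477 + 5934808 = 7541285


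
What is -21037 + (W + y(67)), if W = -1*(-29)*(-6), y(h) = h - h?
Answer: -21211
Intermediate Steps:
y(h) = 0
W = -174 (W = 29*(-6) = -174)
-21037 + (W + y(67)) = -21037 + (-174 + 0) = -21037 - 174 = -21211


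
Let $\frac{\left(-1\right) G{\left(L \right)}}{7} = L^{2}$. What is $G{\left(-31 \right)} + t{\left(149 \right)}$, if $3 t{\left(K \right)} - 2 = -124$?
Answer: $- \frac{20303}{3} \approx -6767.7$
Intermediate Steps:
$t{\left(K \right)} = - \frac{122}{3}$ ($t{\left(K \right)} = \frac{2}{3} + \frac{1}{3} \left(-124\right) = \frac{2}{3} - \frac{124}{3} = - \frac{122}{3}$)
$G{\left(L \right)} = - 7 L^{2}$
$G{\left(-31 \right)} + t{\left(149 \right)} = - 7 \left(-31\right)^{2} - \frac{122}{3} = \left(-7\right) 961 - \frac{122}{3} = -6727 - \frac{122}{3} = - \frac{20303}{3}$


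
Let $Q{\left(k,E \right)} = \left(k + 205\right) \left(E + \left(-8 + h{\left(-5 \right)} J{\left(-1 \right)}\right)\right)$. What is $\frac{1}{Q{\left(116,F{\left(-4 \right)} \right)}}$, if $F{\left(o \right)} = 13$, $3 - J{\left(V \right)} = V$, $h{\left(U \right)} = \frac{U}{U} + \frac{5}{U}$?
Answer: $\frac{1}{1605} \approx 0.00062305$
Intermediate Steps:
$h{\left(U \right)} = 1 + \frac{5}{U}$
$J{\left(V \right)} = 3 - V$
$Q{\left(k,E \right)} = \left(-8 + E\right) \left(205 + k\right)$ ($Q{\left(k,E \right)} = \left(k + 205\right) \left(E - \left(8 - \frac{5 - 5}{-5} \left(3 - -1\right)\right)\right) = \left(205 + k\right) \left(E - \left(8 - \left(- \frac{1}{5}\right) 0 \left(3 + 1\right)\right)\right) = \left(205 + k\right) \left(E + \left(-8 + 0 \cdot 4\right)\right) = \left(205 + k\right) \left(E + \left(-8 + 0\right)\right) = \left(205 + k\right) \left(E - 8\right) = \left(205 + k\right) \left(-8 + E\right) = \left(-8 + E\right) \left(205 + k\right)$)
$\frac{1}{Q{\left(116,F{\left(-4 \right)} \right)}} = \frac{1}{-1640 - 928 + 205 \cdot 13 + 13 \cdot 116} = \frac{1}{-1640 - 928 + 2665 + 1508} = \frac{1}{1605}$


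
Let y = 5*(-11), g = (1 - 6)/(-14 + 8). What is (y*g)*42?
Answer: -1925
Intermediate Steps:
g = 5/6 (g = -5/(-6) = -5*(-1/6) = 5/6 ≈ 0.83333)
y = -55
(y*g)*42 = -55*5/6*42 = -275/6*42 = -1925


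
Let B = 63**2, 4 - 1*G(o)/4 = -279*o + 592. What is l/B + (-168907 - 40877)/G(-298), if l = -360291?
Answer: -1664389292/18462465 ≈ -90.150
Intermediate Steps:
G(o) = -2352 + 1116*o (G(o) = 16 - 4*(-279*o + 592) = 16 - 4*(592 - 279*o) = 16 + (-2368 + 1116*o) = -2352 + 1116*o)
B = 3969
l/B + (-168907 - 40877)/G(-298) = -360291/3969 + (-168907 - 40877)/(-2352 + 1116*(-298)) = -360291*1/3969 - 209784/(-2352 - 332568) = -120097/1323 - 209784/(-334920) = -120097/1323 - 209784*(-1/334920) = -120097/1323 + 8741/13955 = -1664389292/18462465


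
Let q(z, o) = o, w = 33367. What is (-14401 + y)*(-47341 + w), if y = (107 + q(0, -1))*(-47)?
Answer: 270858042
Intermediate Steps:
y = -4982 (y = (107 - 1)*(-47) = 106*(-47) = -4982)
(-14401 + y)*(-47341 + w) = (-14401 - 4982)*(-47341 + 33367) = -19383*(-13974) = 270858042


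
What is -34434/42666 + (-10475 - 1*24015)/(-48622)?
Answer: -16891634/172875521 ≈ -0.097710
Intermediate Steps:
-34434/42666 + (-10475 - 1*24015)/(-48622) = -34434*1/42666 + (-10475 - 24015)*(-1/48622) = -5739/7111 - 34490*(-1/48622) = -5739/7111 + 17245/24311 = -16891634/172875521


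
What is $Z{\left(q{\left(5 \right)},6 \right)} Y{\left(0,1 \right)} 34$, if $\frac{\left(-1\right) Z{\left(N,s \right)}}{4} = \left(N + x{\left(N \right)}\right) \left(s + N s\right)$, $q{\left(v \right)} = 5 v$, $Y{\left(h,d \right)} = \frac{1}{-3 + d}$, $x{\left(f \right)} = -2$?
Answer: $243984$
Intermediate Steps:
$Z{\left(N,s \right)} = - 4 \left(-2 + N\right) \left(s + N s\right)$ ($Z{\left(N,s \right)} = - 4 \left(N - 2\right) \left(s + N s\right) = - 4 \left(-2 + N\right) \left(s + N s\right)$)
$Z{\left(q{\left(5 \right)},6 \right)} Y{\left(0,1 \right)} 34 = \frac{4 \cdot 6 \left(2 + 5 \cdot 5 - \left(5 \cdot 5\right)^{2}\right)}{-3 + 1} \cdot 34 = \frac{4 \cdot 6 \left(2 + 25 - 25^{2}\right)}{-2} \cdot 34 = 4 \cdot 6 \left(2 + 25 - 625\right) \left(- \frac{1}{2}\right) 34 = 4 \cdot 6 \left(-598\right) \left(- \frac{1}{2}\right) 34 = \left(-14352\right) \left(- \frac{1}{2}\right) 34 = 7176 \cdot 34 = 243984$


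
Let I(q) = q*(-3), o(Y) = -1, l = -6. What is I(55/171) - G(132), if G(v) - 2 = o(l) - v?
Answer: 7412/57 ≈ 130.04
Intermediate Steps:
G(v) = 1 - v (G(v) = 2 + (-1 - v) = 1 - v)
I(q) = -3*q
I(55/171) - G(132) = -165/171 - (1 - 1*132) = -165/171 - (1 - 132) = -3*55/171 - 1*(-131) = -55/57 + 131 = 7412/57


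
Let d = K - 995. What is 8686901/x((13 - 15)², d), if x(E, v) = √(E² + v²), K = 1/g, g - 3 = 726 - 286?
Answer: 3848297143*√12143354665/48573418660 ≈ 8730.5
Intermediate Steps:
g = 443 (g = 3 + (726 - 286) = 3 + 440 = 443)
K = 1/443 ≈ 0.0022573
d = -440784/443 (d = 1/443 - 995 = -440784/443 ≈ -995.00)
8686901/x((13 - 15)², d) = 8686901/(√(((13 - 15)²)² + (-440784/443)²)) = 8686901/(√(((-2)²)² + 194290534656/196249)) = 8686901/(√(4² + 194290534656/196249)) = 8686901/(√(16 + 194290534656/196249)) = 8686901/(√(194293674640/196249)) = 8686901/((4*√12143354665/443)) = 8686901*(443*√12143354665/48573418660) = 3848297143*√12143354665/48573418660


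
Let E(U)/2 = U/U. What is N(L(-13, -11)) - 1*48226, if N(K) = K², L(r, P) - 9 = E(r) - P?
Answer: -47742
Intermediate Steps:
E(U) = 2 (E(U) = 2*(U/U) = 2*1 = 2)
L(r, P) = 11 - P (L(r, P) = 9 + (2 - P) = 11 - P)
N(L(-13, -11)) - 1*48226 = (11 - 1*(-11))² - 1*48226 = (11 + 11)² - 48226 = 22² - 48226 = 484 - 48226 = -47742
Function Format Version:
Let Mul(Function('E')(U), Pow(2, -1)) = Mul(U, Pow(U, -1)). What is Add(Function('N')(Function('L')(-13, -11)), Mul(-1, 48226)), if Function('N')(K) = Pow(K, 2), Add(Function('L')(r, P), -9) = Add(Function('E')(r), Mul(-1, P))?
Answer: -47742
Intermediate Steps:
Function('E')(U) = 2 (Function('E')(U) = Mul(2, Mul(U, Pow(U, -1))) = Mul(2, 1) = 2)
Function('L')(r, P) = Add(11, Mul(-1, P)) (Function('L')(r, P) = Add(9, Add(2, Mul(-1, P))) = Add(11, Mul(-1, P)))
Add(Function('N')(Function('L')(-13, -11)), Mul(-1, 48226)) = Add(Pow(Add(11, Mul(-1, -11)), 2), Mul(-1, 48226)) = Add(Pow(Add(11, 11), 2), -48226) = Add(Pow(22, 2), -48226) = Add(484, -48226) = -47742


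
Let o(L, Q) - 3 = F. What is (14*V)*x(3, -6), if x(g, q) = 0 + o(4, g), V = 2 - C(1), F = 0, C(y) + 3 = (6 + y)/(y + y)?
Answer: 63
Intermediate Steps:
C(y) = -3 + (6 + y)/(2*y) (C(y) = -3 + (6 + y)/(y + y) = -3 + (6 + y)/((2*y)) = -3 + (6 + y)*(1/(2*y)) = -3 + (6 + y)/(2*y))
V = 3/2 (V = 2 - (-5/2 + 3/1) = 2 - (-5/2 + 3*1) = 2 - (-5/2 + 3) = 2 - 1*½ = 2 - ½ = 3/2 ≈ 1.5000)
o(L, Q) = 3 (o(L, Q) = 3 + 0 = 3)
x(g, q) = 3 (x(g, q) = 0 + 3 = 3)
(14*V)*x(3, -6) = (14*(3/2))*3 = 21*3 = 63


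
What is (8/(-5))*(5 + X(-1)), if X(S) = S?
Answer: -32/5 ≈ -6.4000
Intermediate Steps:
(8/(-5))*(5 + X(-1)) = (8/(-5))*(5 - 1) = (8*(-1/5))*4 = -8/5*4 = -32/5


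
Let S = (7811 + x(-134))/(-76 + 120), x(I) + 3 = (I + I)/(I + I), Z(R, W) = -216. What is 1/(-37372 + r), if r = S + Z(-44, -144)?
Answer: -44/1646063 ≈ -2.6730e-5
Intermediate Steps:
x(I) = -2 (x(I) = -3 + (I + I)/(I + I) = -3 + (2*I)/((2*I)) = -3 + (2*I)*(1/(2*I)) = -3 + 1 = -2)
S = 7809/44 (S = (7811 - 2)/(-76 + 120) = 7809/44 ≈ 177.48)
r = -1695/44 (r = 7809/44 - 216 = -1695/44 ≈ -38.523)
1/(-37372 + r) = 1/(-37372 - 1695/44) = 1/(-1646063/44) = -44/1646063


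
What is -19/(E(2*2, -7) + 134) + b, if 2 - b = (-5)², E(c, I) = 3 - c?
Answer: -162/7 ≈ -23.143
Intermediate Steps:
b = -23 (b = 2 - 1*(-5)² = 2 - 1*25 = 2 - 25 = -23)
-19/(E(2*2, -7) + 134) + b = -19/((3 - 2*2) + 134) - 23 = -19/((3 - 1*4) + 134) - 23 = -19/((3 - 4) + 134) - 23 = -19/(-1 + 134) - 23 = -19/133 - 23 = -19*1/133 - 23 = -⅐ - 23 = -162/7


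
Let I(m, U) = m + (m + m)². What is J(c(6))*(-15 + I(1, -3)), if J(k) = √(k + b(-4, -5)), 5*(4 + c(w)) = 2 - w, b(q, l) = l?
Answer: -14*I*√5 ≈ -31.305*I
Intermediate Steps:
I(m, U) = m + 4*m² (I(m, U) = m + (2*m)² = m + 4*m²)
c(w) = -18/5 - w/5 (c(w) = -4 + (2 - w)/5 = -4 + (⅖ - w/5) = -18/5 - w/5)
J(k) = √(-5 + k) (J(k) = √(k - 5) = √(-5 + k))
J(c(6))*(-15 + I(1, -3)) = √(-5 + (-18/5 - ⅕*6))*(-15 + 1*(1 + 4*1)) = √(-5 + (-18/5 - 6/5))*(-15 + 1*(1 + 4)) = √(-5 - 24/5)*(-15 + 1*5) = √(-49/5)*(-15 + 5) = (7*I*√5/5)*(-10) = -14*I*√5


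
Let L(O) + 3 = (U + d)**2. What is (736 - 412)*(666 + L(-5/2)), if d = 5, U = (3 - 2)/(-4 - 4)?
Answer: 3560193/16 ≈ 2.2251e+5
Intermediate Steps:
U = -1/8 (U = 1/(-8) = 1*(-1/8) = -1/8 ≈ -0.12500)
L(O) = 1329/64 (L(O) = -3 + (-1/8 + 5)**2 = -3 + (39/8)**2 = -3 + 1521/64 = 1329/64)
(736 - 412)*(666 + L(-5/2)) = (736 - 412)*(666 + 1329/64) = 324*(43953/64) = 3560193/16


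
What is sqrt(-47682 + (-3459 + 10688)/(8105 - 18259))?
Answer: I*sqrt(4916264789578)/10154 ≈ 218.36*I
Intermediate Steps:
sqrt(-47682 + (-3459 + 10688)/(8105 - 18259)) = sqrt(-47682 + 7229/(-10154)) = sqrt(-47682 + 7229*(-1/10154)) = sqrt(-47682 - 7229/10154) = sqrt(-484170257/10154) = I*sqrt(4916264789578)/10154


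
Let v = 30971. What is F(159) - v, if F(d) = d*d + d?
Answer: -5531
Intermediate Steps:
F(d) = d + d**2 (F(d) = d**2 + d = d + d**2)
F(159) - v = 159*(1 + 159) - 1*30971 = 159*160 - 30971 = 25440 - 30971 = -5531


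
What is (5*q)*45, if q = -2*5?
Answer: -2250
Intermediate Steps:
q = -10
(5*q)*45 = (5*(-10))*45 = -50*45 = -2250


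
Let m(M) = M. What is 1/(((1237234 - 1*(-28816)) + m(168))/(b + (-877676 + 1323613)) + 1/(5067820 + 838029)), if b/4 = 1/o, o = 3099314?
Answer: 4081233370208130739/11588478784464478485 ≈ 0.35218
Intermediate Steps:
b = 2/1549657 (b = 4/3099314 = 4*(1/3099314) = 2/1549657 ≈ 1.2906e-6)
1/(((1237234 - 1*(-28816)) + m(168))/(b + (-877676 + 1323613)) + 1/(5067820 + 838029)) = 1/(((1237234 - 1*(-28816)) + 168)/(2/1549657 + (-877676 + 1323613)) + 1/(5067820 + 838029)) = 1/(((1237234 + 28816) + 168)/(2/1549657 + 445937) + 1/5905849) = 1/((1266050 + 168)/(691049393611/1549657) + 1/5905849) = 1/(1266218*(1549657/691049393611) + 1/5905849) = 1/(1962203587226/691049393611 + 1/5905849) = 1/(11588478784464478485/4081233370208130739) = 4081233370208130739/11588478784464478485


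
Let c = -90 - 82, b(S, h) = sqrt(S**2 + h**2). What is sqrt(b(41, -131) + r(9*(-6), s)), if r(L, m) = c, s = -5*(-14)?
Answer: sqrt(-172 + sqrt(18842)) ≈ 5.8935*I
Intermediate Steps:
s = 70
c = -172
r(L, m) = -172
sqrt(b(41, -131) + r(9*(-6), s)) = sqrt(sqrt(41**2 + (-131)**2) - 172) = sqrt(sqrt(1681 + 17161) - 172) = sqrt(sqrt(18842) - 172) = sqrt(-172 + sqrt(18842))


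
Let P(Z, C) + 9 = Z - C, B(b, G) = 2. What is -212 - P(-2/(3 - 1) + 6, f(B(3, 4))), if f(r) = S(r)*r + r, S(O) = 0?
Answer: -206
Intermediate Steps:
f(r) = r (f(r) = 0*r + r = 0 + r = r)
P(Z, C) = -9 + Z - C (P(Z, C) = -9 + (Z - C) = -9 + Z - C)
-212 - P(-2/(3 - 1) + 6, f(B(3, 4))) = -212 - (-9 + (-2/(3 - 1) + 6) - 1*2) = -212 - (-9 + (-2/2 + 6) - 2) = -212 - (-9 + ((½)*(-2) + 6) - 2) = -212 - (-9 + (-1 + 6) - 2) = -212 - (-9 + 5 - 2) = -212 - 1*(-6) = -212 + 6 = -206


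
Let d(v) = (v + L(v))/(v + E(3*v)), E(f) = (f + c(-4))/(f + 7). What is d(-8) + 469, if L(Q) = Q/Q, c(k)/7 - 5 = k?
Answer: 470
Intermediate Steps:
c(k) = 35 + 7*k
L(Q) = 1
E(f) = 1 (E(f) = (f + (35 + 7*(-4)))/(f + 7) = (f + (35 - 28))/(7 + f) = (f + 7)/(7 + f) = (7 + f)/(7 + f) = 1)
d(v) = 1 (d(v) = (v + 1)/(v + 1) = (1 + v)/(1 + v) = 1)
d(-8) + 469 = 1 + 469 = 470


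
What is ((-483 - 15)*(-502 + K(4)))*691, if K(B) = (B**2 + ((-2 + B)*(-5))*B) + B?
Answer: 179629596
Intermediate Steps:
K(B) = B + B**2 + B*(10 - 5*B) (K(B) = (B**2 + (10 - 5*B)*B) + B = (B**2 + B*(10 - 5*B)) + B = B + B**2 + B*(10 - 5*B))
((-483 - 15)*(-502 + K(4)))*691 = ((-483 - 15)*(-502 + 4*(11 - 4*4)))*691 = -498*(-502 + 4*(11 - 16))*691 = -498*(-502 + 4*(-5))*691 = -498*(-502 - 20)*691 = -498*(-522)*691 = 259956*691 = 179629596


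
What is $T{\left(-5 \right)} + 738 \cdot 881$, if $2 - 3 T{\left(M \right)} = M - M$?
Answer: $\frac{1950536}{3} \approx 6.5018 \cdot 10^{5}$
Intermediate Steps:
$T{\left(M \right)} = \frac{2}{3}$ ($T{\left(M \right)} = \frac{2}{3} - \frac{M - M}{3} = \frac{2}{3} - 0 = \frac{2}{3} + 0 = \frac{2}{3}$)
$T{\left(-5 \right)} + 738 \cdot 881 = \frac{2}{3} + 738 \cdot 881 = \frac{2}{3} + 650178 = \frac{1950536}{3}$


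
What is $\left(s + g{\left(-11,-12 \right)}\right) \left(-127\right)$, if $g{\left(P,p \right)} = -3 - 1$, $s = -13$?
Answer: $2159$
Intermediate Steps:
$g{\left(P,p \right)} = -4$ ($g{\left(P,p \right)} = -3 - 1 = -4$)
$\left(s + g{\left(-11,-12 \right)}\right) \left(-127\right) = \left(-13 - 4\right) \left(-127\right) = \left(-17\right) \left(-127\right) = 2159$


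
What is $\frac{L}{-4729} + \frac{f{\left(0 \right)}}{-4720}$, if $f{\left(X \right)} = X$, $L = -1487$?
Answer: $\frac{1487}{4729} \approx 0.31444$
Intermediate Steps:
$\frac{L}{-4729} + \frac{f{\left(0 \right)}}{-4720} = - \frac{1487}{-4729} + \frac{0}{-4720} = \left(-1487\right) \left(- \frac{1}{4729}\right) + 0 \left(- \frac{1}{4720}\right) = \frac{1487}{4729} + 0 = \frac{1487}{4729}$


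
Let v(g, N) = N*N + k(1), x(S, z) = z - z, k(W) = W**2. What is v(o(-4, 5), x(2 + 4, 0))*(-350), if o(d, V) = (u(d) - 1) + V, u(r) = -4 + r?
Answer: -350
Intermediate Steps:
o(d, V) = -5 + V + d (o(d, V) = ((-4 + d) - 1) + V = (-5 + d) + V = -5 + V + d)
x(S, z) = 0
v(g, N) = 1 + N**2 (v(g, N) = N*N + 1**2 = N**2 + 1 = 1 + N**2)
v(o(-4, 5), x(2 + 4, 0))*(-350) = (1 + 0**2)*(-350) = (1 + 0)*(-350) = 1*(-350) = -350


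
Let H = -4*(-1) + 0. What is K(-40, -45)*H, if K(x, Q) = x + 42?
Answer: 8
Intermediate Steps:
K(x, Q) = 42 + x
H = 4 (H = 4 + 0 = 4)
K(-40, -45)*H = (42 - 40)*4 = 2*4 = 8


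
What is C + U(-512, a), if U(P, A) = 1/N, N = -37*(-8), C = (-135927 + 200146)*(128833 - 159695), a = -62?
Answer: -586650326287/296 ≈ -1.9819e+9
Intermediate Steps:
C = -1981926778 (C = 64219*(-30862) = -1981926778)
N = 296
U(P, A) = 1/296
C + U(-512, a) = -1981926778 + 1/296 = -586650326287/296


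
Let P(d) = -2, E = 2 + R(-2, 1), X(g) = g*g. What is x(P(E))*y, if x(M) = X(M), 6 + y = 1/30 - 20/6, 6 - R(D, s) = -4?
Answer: -186/5 ≈ -37.200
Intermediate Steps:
X(g) = g**2
R(D, s) = 10 (R(D, s) = 6 - 1*(-4) = 6 + 4 = 10)
y = -93/10 (y = -6 + (1/30 - 20/6) = -6 + (1*(1/30) - 20*1/6) = -6 + (1/30 - 10/3) = -6 - 33/10 = -93/10 ≈ -9.3000)
E = 12 (E = 2 + 10 = 12)
x(M) = M**2
x(P(E))*y = (-2)**2*(-93/10) = 4*(-93/10) = -186/5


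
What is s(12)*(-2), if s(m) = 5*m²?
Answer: -1440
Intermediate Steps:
s(12)*(-2) = (5*12²)*(-2) = (5*144)*(-2) = 720*(-2) = -1440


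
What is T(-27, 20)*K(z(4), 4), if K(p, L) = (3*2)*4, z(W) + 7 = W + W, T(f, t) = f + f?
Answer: -1296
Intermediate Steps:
T(f, t) = 2*f
z(W) = -7 + 2*W (z(W) = -7 + (W + W) = -7 + 2*W)
K(p, L) = 24 (K(p, L) = 6*4 = 24)
T(-27, 20)*K(z(4), 4) = (2*(-27))*24 = -54*24 = -1296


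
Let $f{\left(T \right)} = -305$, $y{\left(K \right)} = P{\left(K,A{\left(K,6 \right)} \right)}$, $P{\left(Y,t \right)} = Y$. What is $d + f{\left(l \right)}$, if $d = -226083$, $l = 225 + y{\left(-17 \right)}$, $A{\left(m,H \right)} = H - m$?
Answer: $-226388$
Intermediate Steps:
$y{\left(K \right)} = K$
$l = 208$ ($l = 225 - 17 = 208$)
$d + f{\left(l \right)} = -226083 - 305 = -226388$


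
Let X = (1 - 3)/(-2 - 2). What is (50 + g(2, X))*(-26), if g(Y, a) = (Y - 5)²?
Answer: -1534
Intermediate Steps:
X = ½ (X = -2/(-4) = -2*(-¼) = ½ ≈ 0.50000)
g(Y, a) = (-5 + Y)²
(50 + g(2, X))*(-26) = (50 + (-5 + 2)²)*(-26) = (50 + (-3)²)*(-26) = (50 + 9)*(-26) = 59*(-26) = -1534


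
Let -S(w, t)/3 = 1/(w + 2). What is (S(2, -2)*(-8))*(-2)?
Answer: -12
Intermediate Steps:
S(w, t) = -3/(2 + w) (S(w, t) = -3/(w + 2) = -3/(2 + w))
(S(2, -2)*(-8))*(-2) = (-3/(2 + 2)*(-8))*(-2) = (-3/4*(-8))*(-2) = (-3*¼*(-8))*(-2) = -¾*(-8)*(-2) = 6*(-2) = -12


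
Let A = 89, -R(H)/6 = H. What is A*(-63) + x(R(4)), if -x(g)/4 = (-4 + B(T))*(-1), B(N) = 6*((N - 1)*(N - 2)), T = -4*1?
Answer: -4903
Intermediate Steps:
T = -4
B(N) = 6*(-1 + N)*(-2 + N) (B(N) = 6*((-1 + N)*(-2 + N)) = 6*(-1 + N)*(-2 + N))
R(H) = -6*H
x(g) = 704 (x(g) = -4*(-4 + (12 - 18*(-4) + 6*(-4)²))*(-1) = -4*(-4 + (12 + 72 + 6*16))*(-1) = -4*(-4 + (12 + 72 + 96))*(-1) = -4*(-4 + 180)*(-1) = -704*(-1) = -4*(-176) = 704)
A*(-63) + x(R(4)) = 89*(-63) + 704 = -5607 + 704 = -4903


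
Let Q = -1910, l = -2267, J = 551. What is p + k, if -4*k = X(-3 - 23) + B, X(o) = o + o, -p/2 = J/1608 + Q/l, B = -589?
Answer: 143881075/911334 ≈ 157.88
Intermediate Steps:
p = -4320397/1822668 (p = -2*(551/1608 - 1910/(-2267)) = -2*(551*(1/1608) - 1910*(-1/2267)) = -2*(551/1608 + 1910/2267) = -2*4320397/3645336 = -4320397/1822668 ≈ -2.3704)
X(o) = 2*o
k = 641/4 (k = -(2*(-3 - 23) - 589)/4 = -(2*(-26) - 589)/4 = -(-52 - 589)/4 = -¼*(-641) = 641/4 ≈ 160.25)
p + k = -4320397/1822668 + 641/4 = 143881075/911334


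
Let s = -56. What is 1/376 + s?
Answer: -21055/376 ≈ -55.997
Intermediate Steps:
1/376 + s = 1/376 - 56 = -21055/376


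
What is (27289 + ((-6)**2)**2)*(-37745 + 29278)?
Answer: -242029195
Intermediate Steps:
(27289 + ((-6)**2)**2)*(-37745 + 29278) = (27289 + 36**2)*(-8467) = (27289 + 1296)*(-8467) = 28585*(-8467) = -242029195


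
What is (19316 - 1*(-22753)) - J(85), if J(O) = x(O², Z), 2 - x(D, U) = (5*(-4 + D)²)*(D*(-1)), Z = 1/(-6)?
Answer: -1883660089058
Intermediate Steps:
Z = -⅙ ≈ -0.16667
x(D, U) = 2 + 5*D*(-4 + D)² (x(D, U) = 2 - 5*(-4 + D)²*D*(-1) = 2 - 5*(-4 + D)²*(-D) = 2 - (-5)*D*(-4 + D)² = 2 + 5*D*(-4 + D)²)
J(O) = 2 + 5*O²*(-4 + O²)²
(19316 - 1*(-22753)) - J(85) = (19316 - 1*(-22753)) - (2 + 5*85²*(-4 + 85²)²) = (19316 + 22753) - (2 + 5*7225*(-4 + 7225)²) = 42069 - (2 + 5*7225*7221²) = 42069 - (2 + 5*7225*52142841) = 42069 - (2 + 1883660131125) = 42069 - 1*1883660131127 = 42069 - 1883660131127 = -1883660089058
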